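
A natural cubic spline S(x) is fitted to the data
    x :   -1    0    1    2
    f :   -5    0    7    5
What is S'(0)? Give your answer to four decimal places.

With M_i denoting the second derivative at x_i, h_i = 1, 1, 1, and Δ_i = (y_(i+1) − y_i)/h_i = 5, 7, -2:
  1·M_0 + 4·M_1 + 1·M_2 = 6(Δ_1 - Δ_0) = 12
  1·M_1 + 4·M_2 + 1·M_3 = 6(Δ_2 - Δ_1) = -54
Natural end conditions: M_0 = M_3 = 0.
Solving the tridiagonal system: M_0 = 0, M_1 = 34/5, M_2 = -76/5, M_3 = 0.
On [0, 1], S'(x) = b_1 + 2c_1·x + 3d_1·x² with b_1 = Δ_1 - h_1(2M_1 + M_2)/6 = 109/15, c_1 = M_1/2 = 17/5, d_1 = (M_2 - M_1)/(6h_1) = -11/3. So S'(0) = 109/15.

7.2667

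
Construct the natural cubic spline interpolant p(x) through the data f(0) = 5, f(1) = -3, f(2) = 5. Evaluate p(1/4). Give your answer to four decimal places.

Put σ_i = p'' at the i-th knot. Here h = (1, 1) and Δ = (-8, 8), so the interior equations h_(i-1)·σ_(i-1) + 2(h_(i-1)+h_i)·σ_i + h_i·σ_(i+1) = 6(Δ_i − Δ_(i-1)) read
  1·σ_0 + 4·σ_1 + 1·σ_2 = 6(Δ_1 - Δ_0) = 96
Natural end conditions: σ_0 = σ_2 = 0.
Solving the tridiagonal system: σ_0 = 0, σ_1 = 24, σ_2 = 0.
On [0, 1], p(x) = 5 - 12·x + 0·x² + 4·x³.
With x = 1/4: p(1/4) = 33/16.

2.0625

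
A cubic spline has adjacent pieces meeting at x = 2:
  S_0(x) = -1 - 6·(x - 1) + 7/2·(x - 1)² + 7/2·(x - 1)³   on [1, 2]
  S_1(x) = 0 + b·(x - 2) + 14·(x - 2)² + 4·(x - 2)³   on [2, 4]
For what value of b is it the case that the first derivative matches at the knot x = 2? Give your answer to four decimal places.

S_0'(x) = -6 + 7·(x - 1) + 21/2·(x - 1)², so S_0'(2) = 23/2. On the right, S_1'(2) = b, so b = 23/2.

11.5000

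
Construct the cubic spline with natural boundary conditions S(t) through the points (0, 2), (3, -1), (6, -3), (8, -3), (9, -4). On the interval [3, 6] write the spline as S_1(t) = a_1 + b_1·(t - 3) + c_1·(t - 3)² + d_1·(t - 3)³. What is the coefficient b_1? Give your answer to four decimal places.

-0.9935

With M_i denoting the second derivative at x_i, h_i = 3, 3, 2, 1, and Δ_i = (y_(i+1) − y_i)/h_i = -1, -2/3, 0, -1:
  3·M_0 + 12·M_1 + 3·M_2 = 6(Δ_1 - Δ_0) = 2
  3·M_1 + 10·M_2 + 2·M_3 = 6(Δ_2 - Δ_1) = 4
  2·M_2 + 6·M_3 + 1·M_4 = 6(Δ_3 - Δ_2) = -6
Natural end conditions: M_0 = M_4 = 0.
Forward elimination and back-substitution give M_0 = 0, M_1 = 2/309, M_2 = 66/103, M_3 = -125/103, M_4 = 0.
On [3, 6], with S_1(t) = a_1 + b_1·(t - 3) + c_1·(t - 3)² + d_1·(t - 3)³: c_1 = M_1/2 = 1/309, d_1 = (M_2 - M_1)/(6h_1) = 98/2781, b_1 = Δ_1 - h_1(2M_1 + M_2)/6 = -307/309.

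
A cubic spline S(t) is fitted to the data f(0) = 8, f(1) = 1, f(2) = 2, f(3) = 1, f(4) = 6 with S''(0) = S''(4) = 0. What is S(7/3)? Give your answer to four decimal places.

With m_i denoting the second derivative at x_i, h_i = 1, 1, 1, 1, and Δ_i = (y_(i+1) − y_i)/h_i = -7, 1, -1, 5:
  1·m_0 + 4·m_1 + 1·m_2 = 6(Δ_1 - Δ_0) = 48
  1·m_1 + 4·m_2 + 1·m_3 = 6(Δ_2 - Δ_1) = -12
  1·m_2 + 4·m_3 + 1·m_4 = 6(Δ_3 - Δ_2) = 36
Natural end conditions: m_0 = m_4 = 0.
Hence m_0 = 0, m_1 = 201/14, m_2 = -66/7, m_3 = 159/14, m_4 = 0.
On [2, 3], S(t) = 2 + 1/4·(t - 2) - 33/7·(t - 2)² + 97/28·(t - 2)³.
With (t - 2) = 1/3: S(7/3) = 319/189.

1.6878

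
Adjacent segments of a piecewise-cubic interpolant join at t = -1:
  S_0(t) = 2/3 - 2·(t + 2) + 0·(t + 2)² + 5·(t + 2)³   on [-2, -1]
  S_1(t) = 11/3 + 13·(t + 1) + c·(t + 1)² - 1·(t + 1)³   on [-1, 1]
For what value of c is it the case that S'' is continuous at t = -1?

15

S_0''(t) = 0 + 30·(t + 2), so S_0''(-1) = 30. On the right, S_1''(-1) = 2c, so c = 15.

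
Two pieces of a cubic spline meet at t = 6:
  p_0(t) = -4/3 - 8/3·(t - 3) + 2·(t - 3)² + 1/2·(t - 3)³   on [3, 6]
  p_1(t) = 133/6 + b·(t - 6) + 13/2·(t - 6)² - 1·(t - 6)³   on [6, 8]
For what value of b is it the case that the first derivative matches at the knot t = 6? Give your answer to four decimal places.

22.8333

p_0'(t) = -8/3 + 4·(t - 3) + 3/2·(t - 3)², so p_0'(6) = 137/6. On the right, p_1'(6) = b, so b = 137/6.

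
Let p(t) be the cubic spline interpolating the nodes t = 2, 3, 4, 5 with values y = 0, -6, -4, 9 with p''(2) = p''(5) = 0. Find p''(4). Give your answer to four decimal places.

14.4000

Put σ_i = p'' at the i-th knot. Here h = (1, 1, 1) and Δ = (-6, 2, 13), so the interior equations h_(i-1)·σ_(i-1) + 2(h_(i-1)+h_i)·σ_i + h_i·σ_(i+1) = 6(Δ_i − Δ_(i-1)) read
  1·σ_0 + 4·σ_1 + 1·σ_2 = 6(Δ_1 - Δ_0) = 48
  1·σ_1 + 4·σ_2 + 1·σ_3 = 6(Δ_2 - Δ_1) = 66
Natural end conditions: σ_0 = σ_3 = 0.
Hence σ_0 = 0, σ_1 = 42/5, σ_2 = 72/5, σ_3 = 0.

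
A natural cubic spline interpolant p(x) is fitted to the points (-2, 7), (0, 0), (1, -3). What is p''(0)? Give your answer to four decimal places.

0.5000

Let M_i = p''(x_i). Step sizes h_i = 2, 1; slopes of the chords Δ_i = (y_(i+1) - y_i)/h_i = -7/2, -3.
  2·M_0 + 6·M_1 + 1·M_2 = 6(Δ_1 - Δ_0) = 3
Natural end conditions: M_0 = M_2 = 0.
Forward elimination and back-substitution give M_0 = 0, M_1 = 1/2, M_2 = 0.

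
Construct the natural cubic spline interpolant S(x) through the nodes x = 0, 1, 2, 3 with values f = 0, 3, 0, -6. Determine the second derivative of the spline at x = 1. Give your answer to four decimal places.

-8.4000

Let M_i = S''(x_i). Step sizes h_i = 1, 1, 1; slopes of the chords Δ_i = (y_(i+1) - y_i)/h_i = 3, -3, -6.
  1·M_0 + 4·M_1 + 1·M_2 = 6(Δ_1 - Δ_0) = -36
  1·M_1 + 4·M_2 + 1·M_3 = 6(Δ_2 - Δ_1) = -18
Natural end conditions: M_0 = M_3 = 0.
Hence M_0 = 0, M_1 = -42/5, M_2 = -12/5, M_3 = 0.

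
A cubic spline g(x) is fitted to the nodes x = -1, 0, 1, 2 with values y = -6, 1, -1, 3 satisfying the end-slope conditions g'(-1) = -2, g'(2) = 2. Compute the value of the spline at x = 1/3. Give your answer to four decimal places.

Write M_i for g''(x_i). With h_i = 1, 1, 1 and divided differences Δ_i = 7, -2, 4, the continuity of g' gives the tridiagonal system
  1·M_0 + 4·M_1 + 1·M_2 = 6(Δ_1 - Δ_0) = -54
  1·M_1 + 4·M_2 + 1·M_3 = 6(Δ_2 - Δ_1) = 36
Clamped end conditions give two more equations: 2h_0·M_0 + h_0·M_1 = 6(Δ_0 - g'(-1)) = 54 and h_2·M_2 + 2h_2·M_3 = 6(g'(2) - Δ_2) = -12.
Hence M_0 = 622/15, M_1 = -434/15, M_2 = 304/15, M_3 = -242/15.
On [0, 1], g(x) = 1 + 64/15·x - 217/15·x² + 41/5·x³.
With x = 1/3: g(1/3) = 151/135.

1.1185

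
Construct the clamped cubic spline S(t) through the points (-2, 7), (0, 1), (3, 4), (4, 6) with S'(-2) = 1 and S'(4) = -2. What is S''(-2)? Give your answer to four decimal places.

With M_i denoting the second derivative at x_i, h_i = 2, 3, 1, and Δ_i = (y_(i+1) − y_i)/h_i = -3, 1, 2:
  2·M_0 + 10·M_1 + 3·M_2 = 6(Δ_1 - Δ_0) = 24
  3·M_1 + 8·M_2 + 1·M_3 = 6(Δ_2 - Δ_1) = 6
Clamped end conditions give two more equations: 2h_0·M_0 + h_0·M_1 = 6(Δ_0 - S'(-2)) = -24 and h_2·M_2 + 2h_2·M_3 = 6(S'(4) - Δ_2) = -24.
Solving: M_0 = -102/13, M_1 = 48/13, M_2 = 12/13, M_3 = -162/13.

-7.8462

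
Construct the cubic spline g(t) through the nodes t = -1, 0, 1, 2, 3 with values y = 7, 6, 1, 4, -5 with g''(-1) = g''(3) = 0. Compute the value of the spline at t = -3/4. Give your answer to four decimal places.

With M_i denoting the second derivative at x_i, h_i = 1, 1, 1, 1, and Δ_i = (y_(i+1) − y_i)/h_i = -1, -5, 3, -9:
  1·M_0 + 4·M_1 + 1·M_2 = 6(Δ_1 - Δ_0) = -24
  1·M_1 + 4·M_2 + 1·M_3 = 6(Δ_2 - Δ_1) = 48
  1·M_2 + 4·M_3 + 1·M_4 = 6(Δ_3 - Δ_2) = -72
Natural end conditions: M_0 = M_4 = 0.
Hence M_0 = 0, M_1 = -78/7, M_2 = 144/7, M_3 = -162/7, M_4 = 0.
On [-1, 0], g(t) = 7 + 6/7·(t + 1) + 0·(t + 1)² - 13/7·(t + 1)³.
With (t + 1) = 1/4: g(-3/4) = 3219/448.

7.1853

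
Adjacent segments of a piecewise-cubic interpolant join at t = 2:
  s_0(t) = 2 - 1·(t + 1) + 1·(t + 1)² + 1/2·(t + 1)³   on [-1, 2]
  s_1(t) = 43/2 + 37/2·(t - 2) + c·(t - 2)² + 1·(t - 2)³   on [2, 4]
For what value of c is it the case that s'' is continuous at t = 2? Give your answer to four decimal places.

5.5000

s_0''(t) = 2 + 3·(t + 1), so s_0''(2) = 11. On the right, s_1''(2) = 2c, so c = 11/2.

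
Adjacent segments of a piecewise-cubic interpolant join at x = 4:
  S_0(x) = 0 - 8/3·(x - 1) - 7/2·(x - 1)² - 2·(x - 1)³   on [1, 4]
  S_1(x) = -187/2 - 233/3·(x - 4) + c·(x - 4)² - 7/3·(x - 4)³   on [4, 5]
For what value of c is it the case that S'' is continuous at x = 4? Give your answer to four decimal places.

S_0''(x) = -7 - 12·(x - 1), so S_0''(4) = -43. On the right, S_1''(4) = 2c, so c = -43/2.

-21.5000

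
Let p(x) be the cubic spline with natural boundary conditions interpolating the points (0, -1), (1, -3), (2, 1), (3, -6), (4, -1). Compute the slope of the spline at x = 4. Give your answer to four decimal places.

9.1071

Write σ_i for p''(x_i). With h_i = 1, 1, 1, 1 and divided differences Δ_i = -2, 4, -7, 5, the continuity of p' gives the tridiagonal system
  1·σ_0 + 4·σ_1 + 1·σ_2 = 6(Δ_1 - Δ_0) = 36
  1·σ_1 + 4·σ_2 + 1·σ_3 = 6(Δ_2 - Δ_1) = -66
  1·σ_2 + 4·σ_3 + 1·σ_4 = 6(Δ_3 - Δ_2) = 72
Natural end conditions: σ_0 = σ_4 = 0.
Solving: σ_0 = 0, σ_1 = 219/14, σ_2 = -186/7, σ_3 = 345/14, σ_4 = 0.
On [3, 4], p'(x) = b_3 + 2c_3·(x - 3) + 3d_3·(x - 3)² with b_3 = Δ_3 - h_3(2σ_3 + σ_4)/6 = -45/14, c_3 = σ_3/2 = 345/28, d_3 = (σ_4 - σ_3)/(6h_3) = -115/28. So p'(4) = 255/28.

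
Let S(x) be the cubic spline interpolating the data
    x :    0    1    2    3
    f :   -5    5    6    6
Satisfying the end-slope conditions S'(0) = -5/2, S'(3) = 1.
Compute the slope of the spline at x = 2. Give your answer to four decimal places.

-1.8333

Write M_i for S''(x_i). With h_i = 1, 1, 1 and divided differences Δ_i = 10, 1, 0, the continuity of S' gives the tridiagonal system
  1·M_0 + 4·M_1 + 1·M_2 = 6(Δ_1 - Δ_0) = -54
  1·M_1 + 4·M_2 + 1·M_3 = 6(Δ_2 - Δ_1) = -6
Clamped end conditions give two more equations: 2h_0·M_0 + h_0·M_1 = 6(Δ_0 - S'(0)) = 75 and h_2·M_2 + 2h_2·M_3 = 6(S'(3) - Δ_2) = 6.
Solving: M_0 = 154/3, M_1 = -83/3, M_2 = 16/3, M_3 = 1/3.
On [2, 3], S'(x) = b_2 + 2c_2·(x - 2) + 3d_2·(x - 2)² with b_2 = Δ_2 - h_2(2M_2 + M_3)/6 = -11/6, c_2 = M_2/2 = 8/3, d_2 = (M_3 - M_2)/(6h_2) = -5/6. So S'(2) = -11/6.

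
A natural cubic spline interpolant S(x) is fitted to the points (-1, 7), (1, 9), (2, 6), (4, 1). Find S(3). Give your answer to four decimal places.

Let m_i = S''(x_i). Step sizes h_i = 2, 1, 2; slopes of the chords Δ_i = (y_(i+1) - y_i)/h_i = 1, -3, -5/2.
  2·m_0 + 6·m_1 + 1·m_2 = 6(Δ_1 - Δ_0) = -24
  1·m_1 + 6·m_2 + 2·m_3 = 6(Δ_2 - Δ_1) = 3
Natural end conditions: m_0 = m_3 = 0.
Solving the tridiagonal system: m_0 = 0, m_1 = -21/5, m_2 = 6/5, m_3 = 0.
On [2, 4], S(x) = 6 - 33/10·(x - 2) + 3/5·(x - 2)² - 1/10·(x - 2)³.
With (x - 2) = 1: S(3) = 16/5.

3.2000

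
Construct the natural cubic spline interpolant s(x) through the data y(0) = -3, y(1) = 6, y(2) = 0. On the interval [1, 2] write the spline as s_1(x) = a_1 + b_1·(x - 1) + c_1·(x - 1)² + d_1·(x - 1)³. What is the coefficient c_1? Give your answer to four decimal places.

-11.2500

Put σ_i = s'' at the i-th knot. Here h = (1, 1) and Δ = (9, -6), so the interior equations h_(i-1)·σ_(i-1) + 2(h_(i-1)+h_i)·σ_i + h_i·σ_(i+1) = 6(Δ_i − Δ_(i-1)) read
  1·σ_0 + 4·σ_1 + 1·σ_2 = 6(Δ_1 - Δ_0) = -90
Natural end conditions: σ_0 = σ_2 = 0.
Solving: σ_0 = 0, σ_1 = -45/2, σ_2 = 0.
On [1, 2], with s_1(x) = a_1 + b_1·(x - 1) + c_1·(x - 1)² + d_1·(x - 1)³: c_1 = σ_1/2 = -45/4, d_1 = (σ_2 - σ_1)/(6h_1) = 15/4, b_1 = Δ_1 - h_1(2σ_1 + σ_2)/6 = 3/2.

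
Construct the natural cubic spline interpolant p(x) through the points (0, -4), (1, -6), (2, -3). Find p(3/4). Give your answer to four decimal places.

-5.9102

With σ_i denoting the second derivative at x_i, h_i = 1, 1, and Δ_i = (y_(i+1) − y_i)/h_i = -2, 3:
  1·σ_0 + 4·σ_1 + 1·σ_2 = 6(Δ_1 - Δ_0) = 30
Natural end conditions: σ_0 = σ_2 = 0.
Solving: σ_0 = 0, σ_1 = 15/2, σ_2 = 0.
On [0, 1], p(x) = -4 - 13/4·x + 0·x² + 5/4·x³.
With x = 3/4: p(3/4) = -1513/256.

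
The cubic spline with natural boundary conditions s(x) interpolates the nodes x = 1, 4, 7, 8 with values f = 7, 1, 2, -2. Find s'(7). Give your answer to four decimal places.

Let σ_i = s''(x_i). Step sizes h_i = 3, 3, 1; slopes of the chords Δ_i = (y_(i+1) - y_i)/h_i = -2, 1/3, -4.
  3·σ_0 + 12·σ_1 + 3·σ_2 = 6(Δ_1 - Δ_0) = 14
  3·σ_1 + 8·σ_2 + 1·σ_3 = 6(Δ_2 - Δ_1) = -26
Natural end conditions: σ_0 = σ_3 = 0.
Solving the tridiagonal system: σ_0 = 0, σ_1 = 190/87, σ_2 = -118/29, σ_3 = 0.
On [7, 8], s'(x) = b_2 + 2c_2·(x - 7) + 3d_2·(x - 7)² with b_2 = Δ_2 - h_2(2σ_2 + σ_3)/6 = -230/87, c_2 = σ_2/2 = -59/29, d_2 = (σ_3 - σ_2)/(6h_2) = 59/87. So s'(7) = -230/87.

-2.6437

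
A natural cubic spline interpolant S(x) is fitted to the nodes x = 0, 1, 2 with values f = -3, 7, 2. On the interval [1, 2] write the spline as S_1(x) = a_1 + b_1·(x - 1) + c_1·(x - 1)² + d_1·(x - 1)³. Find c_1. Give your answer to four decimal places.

-11.2500

Put σ_i = S'' at the i-th knot. Here h = (1, 1) and Δ = (10, -5), so the interior equations h_(i-1)·σ_(i-1) + 2(h_(i-1)+h_i)·σ_i + h_i·σ_(i+1) = 6(Δ_i − Δ_(i-1)) read
  1·σ_0 + 4·σ_1 + 1·σ_2 = 6(Δ_1 - Δ_0) = -90
Natural end conditions: σ_0 = σ_2 = 0.
Solving: σ_0 = 0, σ_1 = -45/2, σ_2 = 0.
On [1, 2], with S_1(x) = a_1 + b_1·(x - 1) + c_1·(x - 1)² + d_1·(x - 1)³: c_1 = σ_1/2 = -45/4, d_1 = (σ_2 - σ_1)/(6h_1) = 15/4, b_1 = Δ_1 - h_1(2σ_1 + σ_2)/6 = 5/2.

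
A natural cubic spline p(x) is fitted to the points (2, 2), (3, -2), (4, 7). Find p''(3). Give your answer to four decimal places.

19.5000

Let M_i = p''(x_i). Step sizes h_i = 1, 1; slopes of the chords Δ_i = (y_(i+1) - y_i)/h_i = -4, 9.
  1·M_0 + 4·M_1 + 1·M_2 = 6(Δ_1 - Δ_0) = 78
Natural end conditions: M_0 = M_2 = 0.
Solving the tridiagonal system: M_0 = 0, M_1 = 39/2, M_2 = 0.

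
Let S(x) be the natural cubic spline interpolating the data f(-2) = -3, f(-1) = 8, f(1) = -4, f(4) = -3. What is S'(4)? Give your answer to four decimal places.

With M_i denoting the second derivative at x_i, h_i = 1, 2, 3, and Δ_i = (y_(i+1) − y_i)/h_i = 11, -6, 1/3:
  1·M_0 + 6·M_1 + 2·M_2 = 6(Δ_1 - Δ_0) = -102
  2·M_1 + 10·M_2 + 3·M_3 = 6(Δ_2 - Δ_1) = 38
Natural end conditions: M_0 = M_3 = 0.
Forward elimination and back-substitution give M_0 = 0, M_1 = -137/7, M_2 = 54/7, M_3 = 0.
On [1, 4], S'(x) = b_2 + 2c_2·(x - 1) + 3d_2·(x - 1)² with b_2 = Δ_2 - h_2(2M_2 + M_3)/6 = -155/21, c_2 = M_2/2 = 27/7, d_2 = (M_3 - M_2)/(6h_2) = -3/7. So S'(4) = 88/21.

4.1905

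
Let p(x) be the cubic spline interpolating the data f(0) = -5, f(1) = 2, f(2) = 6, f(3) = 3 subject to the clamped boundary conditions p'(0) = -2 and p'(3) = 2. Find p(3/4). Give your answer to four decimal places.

Put M_i = p'' at the i-th knot. Here h = (1, 1, 1) and Δ = (7, 4, -3), so the interior equations h_(i-1)·M_(i-1) + 2(h_(i-1)+h_i)·M_i + h_i·M_(i+1) = 6(Δ_i − Δ_(i-1)) read
  1·M_0 + 4·M_1 + 1·M_2 = 6(Δ_1 - Δ_0) = -18
  1·M_1 + 4·M_2 + 1·M_3 = 6(Δ_2 - Δ_1) = -42
Clamped end conditions give two more equations: 2h_0·M_0 + h_0·M_1 = 6(Δ_0 - p'(0)) = 54 and h_2·M_2 + 2h_2·M_3 = 6(p'(3) - Δ_2) = 30.
Solving: M_0 = 472/15, M_1 = -134/15, M_2 = -206/15, M_3 = 328/15.
On [0, 1], p(x) = -5 - 2·x + 236/15·x² - 101/15·x³.
With x = 3/4: p(3/4) = -157/320.

-0.4906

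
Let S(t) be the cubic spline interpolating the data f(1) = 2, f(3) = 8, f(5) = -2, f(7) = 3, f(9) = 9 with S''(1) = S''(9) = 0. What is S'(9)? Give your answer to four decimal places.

2.4554

Put σ_i = S'' at the i-th knot. Here h = (2, 2, 2, 2) and Δ = (3, -5, 5/2, 3), so the interior equations h_(i-1)·σ_(i-1) + 2(h_(i-1)+h_i)·σ_i + h_i·σ_(i+1) = 6(Δ_i − Δ_(i-1)) read
  2·σ_0 + 8·σ_1 + 2·σ_2 = 6(Δ_1 - Δ_0) = -48
  2·σ_1 + 8·σ_2 + 2·σ_3 = 6(Δ_2 - Δ_1) = 45
  2·σ_2 + 8·σ_3 + 2·σ_4 = 6(Δ_3 - Δ_2) = 3
Natural end conditions: σ_0 = σ_4 = 0.
Solving: σ_0 = 0, σ_1 = -897/112, σ_2 = 225/28, σ_3 = -183/112, σ_4 = 0.
On [7, 9], S'(t) = b_3 + 2c_3·(t - 7) + 3d_3·(t - 7)² with b_3 = Δ_3 - h_3(2σ_3 + σ_4)/6 = 229/56, c_3 = σ_3/2 = -183/224, d_3 = (σ_4 - σ_3)/(6h_3) = 61/448. So S'(9) = 275/112.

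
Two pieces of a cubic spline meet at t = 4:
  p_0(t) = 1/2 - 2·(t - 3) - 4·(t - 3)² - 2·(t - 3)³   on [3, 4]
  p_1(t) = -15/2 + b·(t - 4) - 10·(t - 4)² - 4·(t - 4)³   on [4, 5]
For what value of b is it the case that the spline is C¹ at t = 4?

-16

p_0'(t) = -2 - 8·(t - 3) - 6·(t - 3)², so p_0'(4) = -16. On the right, p_1'(4) = b, so b = -16.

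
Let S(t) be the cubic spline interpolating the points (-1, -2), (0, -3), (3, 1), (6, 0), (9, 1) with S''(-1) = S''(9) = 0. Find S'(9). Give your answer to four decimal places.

Write m_i for S''(x_i). With h_i = 1, 3, 3, 3 and divided differences Δ_i = -1, 4/3, -1/3, 1/3, the continuity of S' gives the tridiagonal system
  1·m_0 + 8·m_1 + 3·m_2 = 6(Δ_1 - Δ_0) = 14
  3·m_1 + 12·m_2 + 3·m_3 = 6(Δ_2 - Δ_1) = -10
  3·m_2 + 12·m_3 + 3·m_4 = 6(Δ_3 - Δ_2) = 4
Natural end conditions: m_0 = m_4 = 0.
Hence m_0 = 0, m_1 = 127/54, m_2 = -130/81, m_3 = 119/162, m_4 = 0.
On [6, 9], S'(t) = b_3 + 2c_3·(t - 6) + 3d_3·(t - 6)² with b_3 = Δ_3 - h_3(2m_3 + m_4)/6 = -65/162, c_3 = m_3/2 = 119/324, d_3 = (m_4 - m_3)/(6h_3) = -119/2916. So S'(9) = 227/324.

0.7006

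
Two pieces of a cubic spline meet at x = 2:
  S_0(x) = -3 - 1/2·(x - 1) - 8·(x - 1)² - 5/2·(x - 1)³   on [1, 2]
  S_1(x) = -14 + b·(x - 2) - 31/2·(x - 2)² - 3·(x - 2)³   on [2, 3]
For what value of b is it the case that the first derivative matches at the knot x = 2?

-24

S_0'(x) = -1/2 - 16·(x - 1) - 15/2·(x - 1)², so S_0'(2) = -24. On the right, S_1'(2) = b, so b = -24.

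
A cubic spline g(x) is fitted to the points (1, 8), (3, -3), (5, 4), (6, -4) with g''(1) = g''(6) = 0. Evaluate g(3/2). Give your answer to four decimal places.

Put m_i = g'' at the i-th knot. Here h = (2, 2, 1) and Δ = (-11/2, 7/2, -8), so the interior equations h_(i-1)·m_(i-1) + 2(h_(i-1)+h_i)·m_i + h_i·m_(i+1) = 6(Δ_i − Δ_(i-1)) read
  2·m_0 + 8·m_1 + 2·m_2 = 6(Δ_1 - Δ_0) = 54
  2·m_1 + 6·m_2 + 1·m_3 = 6(Δ_2 - Δ_1) = -69
Natural end conditions: m_0 = m_3 = 0.
Solving the tridiagonal system: m_0 = 0, m_1 = 21/2, m_2 = -15, m_3 = 0.
On [1, 3], g(x) = 8 - 9·(x - 1) + 0·(x - 1)² + 7/8·(x - 1)³.
With (x - 1) = 1/2: g(3/2) = 231/64.

3.6094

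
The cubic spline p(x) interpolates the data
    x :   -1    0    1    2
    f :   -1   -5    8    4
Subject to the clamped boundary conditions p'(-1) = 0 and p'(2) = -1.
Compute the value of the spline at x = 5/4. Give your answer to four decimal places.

Put M_i = p'' at the i-th knot. Here h = (1, 1, 1) and Δ = (-4, 13, -4), so the interior equations h_(i-1)·M_(i-1) + 2(h_(i-1)+h_i)·M_i + h_i·M_(i+1) = 6(Δ_i − Δ_(i-1)) read
  1·M_0 + 4·M_1 + 1·M_2 = 6(Δ_1 - Δ_0) = 102
  1·M_1 + 4·M_2 + 1·M_3 = 6(Δ_2 - Δ_1) = -102
Clamped end conditions give two more equations: 2h_0·M_0 + h_0·M_1 = 6(Δ_0 - p'(-1)) = -24 and h_2·M_2 + 2h_2·M_3 = 6(p'(2) - Δ_2) = 18.
Solving: M_0 = -104/3, M_1 = 136/3, M_2 = -134/3, M_3 = 94/3.
On [1, 2], p(x) = 8 + 17/3·(x - 1) - 67/3·(x - 1)² + 38/3·(x - 1)³.
With (x - 1) = 1/4: p(5/4) = 263/32.

8.2188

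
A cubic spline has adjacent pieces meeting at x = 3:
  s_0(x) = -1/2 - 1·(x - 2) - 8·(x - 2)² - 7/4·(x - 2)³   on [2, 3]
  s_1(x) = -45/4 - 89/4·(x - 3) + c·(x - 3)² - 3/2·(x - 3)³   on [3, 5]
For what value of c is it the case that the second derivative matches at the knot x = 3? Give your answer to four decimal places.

-13.2500

s_0''(x) = -16 - 21/2·(x - 2), so s_0''(3) = -53/2. On the right, s_1''(3) = 2c, so c = -53/4.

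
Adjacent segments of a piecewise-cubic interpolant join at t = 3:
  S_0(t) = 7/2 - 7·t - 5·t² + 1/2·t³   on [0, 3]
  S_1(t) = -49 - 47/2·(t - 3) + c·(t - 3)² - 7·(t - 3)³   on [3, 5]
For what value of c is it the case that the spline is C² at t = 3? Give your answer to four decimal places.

S_0''(t) = -10 + 3·t, so S_0''(3) = -1. On the right, S_1''(3) = 2c, so c = -1/2.

-0.5000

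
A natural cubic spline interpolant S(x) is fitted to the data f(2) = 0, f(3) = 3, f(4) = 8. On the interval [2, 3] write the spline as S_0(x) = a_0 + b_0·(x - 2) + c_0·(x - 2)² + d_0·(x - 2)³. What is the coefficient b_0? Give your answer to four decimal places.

2.5000

With M_i denoting the second derivative at x_i, h_i = 1, 1, and Δ_i = (y_(i+1) − y_i)/h_i = 3, 5:
  1·M_0 + 4·M_1 + 1·M_2 = 6(Δ_1 - Δ_0) = 12
Natural end conditions: M_0 = M_2 = 0.
Forward elimination and back-substitution give M_0 = 0, M_1 = 3, M_2 = 0.
On [2, 3], with S_0(x) = a_0 + b_0·(x - 2) + c_0·(x - 2)² + d_0·(x - 2)³: c_0 = M_0/2 = 0, d_0 = (M_1 - M_0)/(6h_0) = 1/2, b_0 = Δ_0 - h_0(2M_0 + M_1)/6 = 5/2.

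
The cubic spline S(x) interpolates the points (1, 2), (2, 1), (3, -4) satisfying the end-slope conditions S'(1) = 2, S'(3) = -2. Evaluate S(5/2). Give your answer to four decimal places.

-1.8125

Let M_i = S''(x_i). Step sizes h_i = 1, 1; slopes of the chords Δ_i = (y_(i+1) - y_i)/h_i = -1, -5.
  1·M_0 + 4·M_1 + 1·M_2 = 6(Δ_1 - Δ_0) = -24
Clamped end conditions give two more equations: 2h_0·M_0 + h_0·M_1 = 6(Δ_0 - S'(1)) = -18 and h_1·M_1 + 2h_1·M_2 = 6(S'(3) - Δ_1) = 18.
Hence M_0 = -5, M_1 = -8, M_2 = 13.
On [2, 3], S(x) = 1 - 9/2·(x - 2) - 4·(x - 2)² + 7/2·(x - 2)³.
With (x - 2) = 1/2: S(5/2) = -29/16.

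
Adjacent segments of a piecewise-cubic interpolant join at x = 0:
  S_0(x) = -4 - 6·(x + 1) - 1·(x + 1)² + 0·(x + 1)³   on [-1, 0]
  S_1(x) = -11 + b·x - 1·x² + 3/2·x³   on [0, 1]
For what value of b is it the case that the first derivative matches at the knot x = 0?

-8

S_0'(x) = -6 - 2·(x + 1) + 0·(x + 1)², so S_0'(0) = -8. On the right, S_1'(0) = b, so b = -8.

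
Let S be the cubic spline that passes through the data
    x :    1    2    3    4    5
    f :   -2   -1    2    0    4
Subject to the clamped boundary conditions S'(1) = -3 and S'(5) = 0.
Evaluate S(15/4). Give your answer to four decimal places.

Write m_i for S''(x_i). With h_i = 1, 1, 1, 1 and divided differences Δ_i = 1, 3, -2, 4, the continuity of S' gives the tridiagonal system
  1·m_0 + 4·m_1 + 1·m_2 = 6(Δ_1 - Δ_0) = 12
  1·m_1 + 4·m_2 + 1·m_3 = 6(Δ_2 - Δ_1) = -30
  1·m_2 + 4·m_3 + 1·m_4 = 6(Δ_3 - Δ_2) = 36
Clamped end conditions give two more equations: 2h_0·m_0 + h_0·m_1 = 6(Δ_0 - S'(1)) = 24 and h_3·m_3 + 2h_3·m_4 = 6(S'(5) - Δ_3) = -24.
Forward elimination and back-substitution give m_0 = 285/28, m_1 = 51/14, m_2 = -51/4, m_3 = 243/14, m_4 = -579/28.
On [3, 4], S(x) = 2 - 9/14·(x - 3) - 51/8·(x - 3)² + 281/56·(x - 3)³.
With (x - 3) = 3/4: S(15/4) = 25/512.

0.0488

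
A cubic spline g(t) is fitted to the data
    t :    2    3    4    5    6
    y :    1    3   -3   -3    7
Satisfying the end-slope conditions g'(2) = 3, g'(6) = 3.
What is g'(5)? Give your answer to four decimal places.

8.2500

With σ_i denoting the second derivative at x_i, h_i = 1, 1, 1, 1, and Δ_i = (y_(i+1) − y_i)/h_i = 2, -6, 0, 10:
  1·σ_0 + 4·σ_1 + 1·σ_2 = 6(Δ_1 - Δ_0) = -48
  1·σ_1 + 4·σ_2 + 1·σ_3 = 6(Δ_2 - Δ_1) = 36
  1·σ_2 + 4·σ_3 + 1·σ_4 = 6(Δ_3 - Δ_2) = 60
Clamped end conditions give two more equations: 2h_0·σ_0 + h_0·σ_1 = 6(Δ_0 - g'(2)) = -6 and h_3·σ_3 + 2h_3·σ_4 = 6(g'(6) - Δ_3) = -42.
Solving the tridiagonal system: σ_0 = 9/2, σ_1 = -15, σ_2 = 15/2, σ_3 = 21, σ_4 = -63/2.
On [5, 6], g'(t) = b_3 + 2c_3·(t - 5) + 3d_3·(t - 5)² with b_3 = Δ_3 - h_3(2σ_3 + σ_4)/6 = 33/4, c_3 = σ_3/2 = 21/2, d_3 = (σ_4 - σ_3)/(6h_3) = -35/4. So g'(5) = 33/4.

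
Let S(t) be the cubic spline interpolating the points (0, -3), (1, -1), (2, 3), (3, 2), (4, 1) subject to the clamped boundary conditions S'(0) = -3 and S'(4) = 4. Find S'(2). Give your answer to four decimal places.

1.7857

Write σ_i for S''(x_i). With h_i = 1, 1, 1, 1 and divided differences Δ_i = 2, 4, -1, -1, the continuity of S' gives the tridiagonal system
  1·σ_0 + 4·σ_1 + 1·σ_2 = 6(Δ_1 - Δ_0) = 12
  1·σ_1 + 4·σ_2 + 1·σ_3 = 6(Δ_2 - Δ_1) = -30
  1·σ_2 + 4·σ_3 + 1·σ_4 = 6(Δ_3 - Δ_2) = 0
Clamped end conditions give two more equations: 2h_0·σ_0 + h_0·σ_1 = 6(Δ_0 - S'(0)) = 30 and h_3·σ_3 + 2h_3·σ_4 = 6(S'(4) - Δ_3) = 30.
Hence σ_0 = 403/28, σ_1 = 17/14, σ_2 = -29/4, σ_3 = -31/14, σ_4 = 451/28.
On [2, 3], S'(t) = b_2 + 2c_2·(t - 2) + 3d_2·(t - 2)² with b_2 = Δ_2 - h_2(2σ_2 + σ_3)/6 = 25/14, c_2 = σ_2/2 = -29/8, d_2 = (σ_3 - σ_2)/(6h_2) = 47/56. So S'(2) = 25/14.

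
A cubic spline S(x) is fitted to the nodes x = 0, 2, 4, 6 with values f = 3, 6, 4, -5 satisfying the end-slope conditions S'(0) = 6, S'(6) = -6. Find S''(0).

-7

Let M_i = S''(x_i). Step sizes h_i = 2, 2, 2; slopes of the chords Δ_i = (y_(i+1) - y_i)/h_i = 3/2, -1, -9/2.
  2·M_0 + 8·M_1 + 2·M_2 = 6(Δ_1 - Δ_0) = -15
  2·M_1 + 8·M_2 + 2·M_3 = 6(Δ_2 - Δ_1) = -21
Clamped end conditions give two more equations: 2h_0·M_0 + h_0·M_1 = 6(Δ_0 - S'(0)) = -27 and h_2·M_2 + 2h_2·M_3 = 6(S'(6) - Δ_2) = -9.
Solving the tridiagonal system: M_0 = -7, M_1 = 1/2, M_2 = -5/2, M_3 = -1.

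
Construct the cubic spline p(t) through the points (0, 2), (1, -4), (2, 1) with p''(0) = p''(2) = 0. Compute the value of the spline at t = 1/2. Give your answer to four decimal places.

Put M_i = p'' at the i-th knot. Here h = (1, 1) and Δ = (-6, 5), so the interior equations h_(i-1)·M_(i-1) + 2(h_(i-1)+h_i)·M_i + h_i·M_(i+1) = 6(Δ_i − Δ_(i-1)) read
  1·M_0 + 4·M_1 + 1·M_2 = 6(Δ_1 - Δ_0) = 66
Natural end conditions: M_0 = M_2 = 0.
Solving: M_0 = 0, M_1 = 33/2, M_2 = 0.
On [0, 1], p(t) = 2 - 35/4·t + 0·t² + 11/4·t³.
With t = 1/2: p(1/2) = -65/32.

-2.0313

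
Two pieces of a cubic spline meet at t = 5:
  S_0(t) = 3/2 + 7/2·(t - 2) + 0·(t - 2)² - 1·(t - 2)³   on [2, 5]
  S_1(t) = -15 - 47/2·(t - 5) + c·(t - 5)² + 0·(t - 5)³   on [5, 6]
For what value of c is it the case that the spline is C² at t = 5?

-9

S_0''(t) = 0 - 6·(t - 2), so S_0''(5) = -18. On the right, S_1''(5) = 2c, so c = -9.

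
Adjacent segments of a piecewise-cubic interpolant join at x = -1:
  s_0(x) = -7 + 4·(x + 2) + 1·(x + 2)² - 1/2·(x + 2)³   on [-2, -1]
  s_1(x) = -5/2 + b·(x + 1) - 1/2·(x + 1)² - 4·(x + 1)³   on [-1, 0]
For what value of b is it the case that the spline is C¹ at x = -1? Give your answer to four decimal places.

4.5000

s_0'(x) = 4 + 2·(x + 2) - 3/2·(x + 2)², so s_0'(-1) = 9/2. On the right, s_1'(-1) = b, so b = 9/2.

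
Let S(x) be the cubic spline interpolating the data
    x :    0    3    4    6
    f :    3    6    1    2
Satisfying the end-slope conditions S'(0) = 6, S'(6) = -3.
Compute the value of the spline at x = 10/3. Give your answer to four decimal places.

4.1481

Write M_i for S''(x_i). With h_i = 3, 1, 2 and divided differences Δ_i = 1, -5, 1/2, the continuity of S' gives the tridiagonal system
  3·M_0 + 8·M_1 + 1·M_2 = 6(Δ_1 - Δ_0) = -36
  1·M_1 + 6·M_2 + 2·M_3 = 6(Δ_2 - Δ_1) = 33
Clamped end conditions give two more equations: 2h_0·M_0 + h_0·M_1 = 6(Δ_0 - S'(0)) = -30 and h_2·M_2 + 2h_2·M_3 = 6(S'(6) - Δ_2) = -21.
Forward elimination and back-substitution give M_0 = -37/14, M_1 = -33/7, M_2 = 135/14, M_3 = -141/14.
On [3, 4], S(x) = 6 - 141/28·(x - 3) - 33/14·(x - 3)² + 67/28·(x - 3)³.
With (x - 3) = 1/3: S(10/3) = 112/27.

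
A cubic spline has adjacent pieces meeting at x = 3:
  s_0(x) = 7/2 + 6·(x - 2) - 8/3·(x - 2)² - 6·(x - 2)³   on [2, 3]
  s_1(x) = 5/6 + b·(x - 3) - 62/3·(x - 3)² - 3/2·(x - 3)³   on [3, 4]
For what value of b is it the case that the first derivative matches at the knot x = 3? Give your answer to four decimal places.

-17.3333

s_0'(x) = 6 - 16/3·(x - 2) - 18·(x - 2)², so s_0'(3) = -52/3. On the right, s_1'(3) = b, so b = -52/3.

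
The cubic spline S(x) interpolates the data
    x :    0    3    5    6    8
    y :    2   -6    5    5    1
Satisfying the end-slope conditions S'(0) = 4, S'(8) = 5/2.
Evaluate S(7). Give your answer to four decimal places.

1.7430

Write σ_i for S''(x_i). With h_i = 3, 2, 1, 2 and divided differences Δ_i = -8/3, 11/2, 0, -2, the continuity of S' gives the tridiagonal system
  3·σ_0 + 10·σ_1 + 2·σ_2 = 6(Δ_1 - Δ_0) = 49
  2·σ_1 + 6·σ_2 + 1·σ_3 = 6(Δ_2 - Δ_1) = -33
  1·σ_2 + 6·σ_3 + 2·σ_4 = 6(Δ_3 - Δ_2) = -12
Clamped end conditions give two more equations: 2h_0·σ_0 + h_0·σ_1 = 6(Δ_0 - S'(0)) = -40 and h_3·σ_3 + 2h_3·σ_4 = 6(S'(8) - Δ_3) = 27.
Solving: σ_0 = -5300/453, σ_1 = 1520/151, σ_2 = -2501/302, σ_3 = -520/151, σ_4 = 5117/604.
On [6, 8], S(x) = 5 - 1527/604·(x - 6) - 260/151·(x - 6)² + 2399/2416·(x - 6)³.
With (x - 6) = 1: S(7) = 4211/2416.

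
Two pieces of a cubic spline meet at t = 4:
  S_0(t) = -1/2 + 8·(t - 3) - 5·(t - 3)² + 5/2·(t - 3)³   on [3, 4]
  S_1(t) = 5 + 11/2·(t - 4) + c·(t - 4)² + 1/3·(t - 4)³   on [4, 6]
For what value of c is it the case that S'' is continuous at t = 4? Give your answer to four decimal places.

S_0''(t) = -10 + 15·(t - 3), so S_0''(4) = 5. On the right, S_1''(4) = 2c, so c = 5/2.

2.5000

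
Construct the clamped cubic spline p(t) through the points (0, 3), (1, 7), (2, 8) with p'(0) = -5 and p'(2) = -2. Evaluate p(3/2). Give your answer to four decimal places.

8.4375

Write m_i for p''(x_i). With h_i = 1, 1 and divided differences Δ_i = 4, 1, the continuity of p' gives the tridiagonal system
  1·m_0 + 4·m_1 + 1·m_2 = 6(Δ_1 - Δ_0) = -18
Clamped end conditions give two more equations: 2h_0·m_0 + h_0·m_1 = 6(Δ_0 - p'(0)) = 54 and h_1·m_1 + 2h_1·m_2 = 6(p'(2) - Δ_1) = -18.
Solving the tridiagonal system: m_0 = 33, m_1 = -12, m_2 = -3.
On [1, 2], p(t) = 7 + 11/2·(t - 1) - 6·(t - 1)² + 3/2·(t - 1)³.
With (t - 1) = 1/2: p(3/2) = 135/16.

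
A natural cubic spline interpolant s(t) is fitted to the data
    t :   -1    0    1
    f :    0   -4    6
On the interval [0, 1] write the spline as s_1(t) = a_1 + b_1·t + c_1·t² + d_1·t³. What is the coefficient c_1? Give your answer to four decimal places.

Let M_i = s''(x_i). Step sizes h_i = 1, 1; slopes of the chords Δ_i = (y_(i+1) - y_i)/h_i = -4, 10.
  1·M_0 + 4·M_1 + 1·M_2 = 6(Δ_1 - Δ_0) = 84
Natural end conditions: M_0 = M_2 = 0.
Solving: M_0 = 0, M_1 = 21, M_2 = 0.
On [0, 1], with s_1(t) = a_1 + b_1·t + c_1·t² + d_1·t³: c_1 = M_1/2 = 21/2, d_1 = (M_2 - M_1)/(6h_1) = -7/2, b_1 = Δ_1 - h_1(2M_1 + M_2)/6 = 3.

10.5000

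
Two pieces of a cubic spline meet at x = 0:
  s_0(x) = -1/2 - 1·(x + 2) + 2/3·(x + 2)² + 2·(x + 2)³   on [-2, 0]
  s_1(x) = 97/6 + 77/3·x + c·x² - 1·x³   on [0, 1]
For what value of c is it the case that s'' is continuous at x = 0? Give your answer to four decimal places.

12.6667

s_0''(x) = 4/3 + 12·(x + 2), so s_0''(0) = 76/3. On the right, s_1''(0) = 2c, so c = 38/3.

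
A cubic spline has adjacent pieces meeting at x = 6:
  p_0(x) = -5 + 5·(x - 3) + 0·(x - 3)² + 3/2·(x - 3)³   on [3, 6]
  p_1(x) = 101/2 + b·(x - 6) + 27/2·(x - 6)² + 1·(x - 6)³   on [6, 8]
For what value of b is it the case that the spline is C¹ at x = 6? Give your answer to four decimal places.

45.5000

p_0'(x) = 5 + 0·(x - 3) + 9/2·(x - 3)², so p_0'(6) = 91/2. On the right, p_1'(6) = b, so b = 91/2.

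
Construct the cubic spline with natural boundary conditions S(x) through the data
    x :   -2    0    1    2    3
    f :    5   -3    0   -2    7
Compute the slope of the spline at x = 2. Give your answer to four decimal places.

With σ_i denoting the second derivative at x_i, h_i = 2, 1, 1, 1, and Δ_i = (y_(i+1) − y_i)/h_i = -4, 3, -2, 9:
  2·σ_0 + 6·σ_1 + 1·σ_2 = 6(Δ_1 - Δ_0) = 42
  1·σ_1 + 4·σ_2 + 1·σ_3 = 6(Δ_2 - Δ_1) = -30
  1·σ_2 + 4·σ_3 + 1·σ_4 = 6(Δ_3 - Δ_2) = 66
Natural end conditions: σ_0 = σ_4 = 0.
Forward elimination and back-substitution give σ_0 = 0, σ_1 = 408/43, σ_2 = -642/43, σ_3 = 870/43, σ_4 = 0.
On [2, 3], S'(x) = b_3 + 2c_3·(x - 2) + 3d_3·(x - 2)² with b_3 = Δ_3 - h_3(2σ_3 + σ_4)/6 = 97/43, c_3 = σ_3/2 = 435/43, d_3 = (σ_4 - σ_3)/(6h_3) = -145/43. So S'(2) = 97/43.

2.2558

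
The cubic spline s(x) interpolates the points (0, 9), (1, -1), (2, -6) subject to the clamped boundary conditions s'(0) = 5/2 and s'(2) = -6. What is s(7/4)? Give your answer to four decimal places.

-4.8613

Write M_i for s''(x_i). With h_i = 1, 1 and divided differences Δ_i = -10, -5, the continuity of s' gives the tridiagonal system
  1·M_0 + 4·M_1 + 1·M_2 = 6(Δ_1 - Δ_0) = 30
Clamped end conditions give two more equations: 2h_0·M_0 + h_0·M_1 = 6(Δ_0 - s'(0)) = -75 and h_1·M_1 + 2h_1·M_2 = 6(s'(2) - Δ_1) = -6.
Forward elimination and back-substitution give M_0 = -197/4, M_1 = 47/2, M_2 = -59/4.
On [1, 2], s(x) = -1 - 83/8·(x - 1) + 47/4·(x - 1)² - 51/8·(x - 1)³.
With (x - 1) = 3/4: s(7/4) = -2489/512.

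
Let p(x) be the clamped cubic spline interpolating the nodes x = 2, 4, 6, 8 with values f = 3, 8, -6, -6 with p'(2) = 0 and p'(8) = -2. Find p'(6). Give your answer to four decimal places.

-4.1667

With m_i denoting the second derivative at x_i, h_i = 2, 2, 2, and Δ_i = (y_(i+1) − y_i)/h_i = 5/2, -7, 0:
  2·m_0 + 8·m_1 + 2·m_2 = 6(Δ_1 - Δ_0) = -57
  2·m_1 + 8·m_2 + 2·m_3 = 6(Δ_2 - Δ_1) = 42
Clamped end conditions give two more equations: 2h_0·m_0 + h_0·m_1 = 6(Δ_0 - p'(2)) = 15 and h_2·m_2 + 2h_2·m_3 = 6(p'(8) - Δ_2) = -12.
Solving the tridiagonal system: m_0 = 59/6, m_1 = -73/6, m_2 = 31/3, m_3 = -49/6.
On [6, 8], p'(x) = b_2 + 2c_2·(x - 6) + 3d_2·(x - 6)² with b_2 = Δ_2 - h_2(2m_2 + m_3)/6 = -25/6, c_2 = m_2/2 = 31/6, d_2 = (m_3 - m_2)/(6h_2) = -37/24. So p'(6) = -25/6.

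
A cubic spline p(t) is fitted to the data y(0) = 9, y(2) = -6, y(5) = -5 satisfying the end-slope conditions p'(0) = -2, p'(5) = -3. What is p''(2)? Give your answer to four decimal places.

With M_i denoting the second derivative at x_i, h_i = 2, 3, and Δ_i = (y_(i+1) − y_i)/h_i = -15/2, 1/3:
  2·M_0 + 10·M_1 + 3·M_2 = 6(Δ_1 - Δ_0) = 47
Clamped end conditions give two more equations: 2h_0·M_0 + h_0·M_1 = 6(Δ_0 - p'(0)) = -33 and h_1·M_1 + 2h_1·M_2 = 6(p'(5) - Δ_1) = -20.
Solving the tridiagonal system: M_0 = -263/20, M_1 = 49/5, M_2 = -247/30.

9.8000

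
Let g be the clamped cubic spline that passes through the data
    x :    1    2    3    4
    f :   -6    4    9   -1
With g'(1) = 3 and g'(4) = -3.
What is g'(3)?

-6

Write M_i for g''(x_i). With h_i = 1, 1, 1 and divided differences Δ_i = 10, 5, -10, the continuity of g' gives the tridiagonal system
  1·M_0 + 4·M_1 + 1·M_2 = 6(Δ_1 - Δ_0) = -30
  1·M_1 + 4·M_2 + 1·M_3 = 6(Δ_2 - Δ_1) = -90
Clamped end conditions give two more equations: 2h_0·M_0 + h_0·M_1 = 6(Δ_0 - g'(1)) = 42 and h_2·M_2 + 2h_2·M_3 = 6(g'(4) - Δ_2) = 42.
Solving the tridiagonal system: M_0 = 24, M_1 = -6, M_2 = -30, M_3 = 36.
On [3, 4], g'(x) = b_2 + 2c_2·(x - 3) + 3d_2·(x - 3)² with b_2 = Δ_2 - h_2(2M_2 + M_3)/6 = -6, c_2 = M_2/2 = -15, d_2 = (M_3 - M_2)/(6h_2) = 11. So g'(3) = -6.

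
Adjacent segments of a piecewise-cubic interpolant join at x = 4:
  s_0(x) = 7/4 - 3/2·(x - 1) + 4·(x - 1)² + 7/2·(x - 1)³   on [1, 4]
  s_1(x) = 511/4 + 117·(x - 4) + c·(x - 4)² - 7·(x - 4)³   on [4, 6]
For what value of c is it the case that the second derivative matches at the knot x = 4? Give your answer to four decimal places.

s_0''(x) = 8 + 21·(x - 1), so s_0''(4) = 71. On the right, s_1''(4) = 2c, so c = 71/2.

35.5000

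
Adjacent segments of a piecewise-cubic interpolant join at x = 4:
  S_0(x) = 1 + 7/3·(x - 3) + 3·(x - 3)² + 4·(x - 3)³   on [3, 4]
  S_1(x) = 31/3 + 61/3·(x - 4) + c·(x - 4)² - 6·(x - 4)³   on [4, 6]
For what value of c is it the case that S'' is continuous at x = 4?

15

S_0''(x) = 6 + 24·(x - 3), so S_0''(4) = 30. On the right, S_1''(4) = 2c, so c = 15.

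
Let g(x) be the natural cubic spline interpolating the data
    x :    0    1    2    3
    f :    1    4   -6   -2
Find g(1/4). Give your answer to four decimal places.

2.7813

Put M_i = g'' at the i-th knot. Here h = (1, 1, 1) and Δ = (3, -10, 4), so the interior equations h_(i-1)·M_(i-1) + 2(h_(i-1)+h_i)·M_i + h_i·M_(i+1) = 6(Δ_i − Δ_(i-1)) read
  1·M_0 + 4·M_1 + 1·M_2 = 6(Δ_1 - Δ_0) = -78
  1·M_1 + 4·M_2 + 1·M_3 = 6(Δ_2 - Δ_1) = 84
Natural end conditions: M_0 = M_3 = 0.
Solving: M_0 = 0, M_1 = -132/5, M_2 = 138/5, M_3 = 0.
On [0, 1], g(x) = 1 + 37/5·x + 0·x² - 22/5·x³.
With x = 1/4: g(1/4) = 89/32.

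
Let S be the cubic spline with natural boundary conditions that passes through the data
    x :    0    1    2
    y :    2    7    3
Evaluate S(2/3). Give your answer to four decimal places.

With m_i denoting the second derivative at x_i, h_i = 1, 1, and Δ_i = (y_(i+1) − y_i)/h_i = 5, -4:
  1·m_0 + 4·m_1 + 1·m_2 = 6(Δ_1 - Δ_0) = -54
Natural end conditions: m_0 = m_2 = 0.
Solving the tridiagonal system: m_0 = 0, m_1 = -27/2, m_2 = 0.
On [0, 1], S(x) = 2 + 29/4·x + 0·x² - 9/4·x³.
With x = 2/3: S(2/3) = 37/6.

6.1667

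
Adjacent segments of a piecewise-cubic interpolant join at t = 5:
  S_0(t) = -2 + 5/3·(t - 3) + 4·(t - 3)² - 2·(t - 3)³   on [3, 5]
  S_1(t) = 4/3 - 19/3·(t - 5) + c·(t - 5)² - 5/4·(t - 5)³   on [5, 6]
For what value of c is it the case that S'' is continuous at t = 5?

-8

S_0''(t) = 8 - 12·(t - 3), so S_0''(5) = -16. On the right, S_1''(5) = 2c, so c = -8.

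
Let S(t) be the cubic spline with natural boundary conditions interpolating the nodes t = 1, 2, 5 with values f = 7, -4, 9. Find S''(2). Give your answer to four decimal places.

With σ_i denoting the second derivative at x_i, h_i = 1, 3, and Δ_i = (y_(i+1) − y_i)/h_i = -11, 13/3:
  1·σ_0 + 8·σ_1 + 3·σ_2 = 6(Δ_1 - Δ_0) = 92
Natural end conditions: σ_0 = σ_2 = 0.
Hence σ_0 = 0, σ_1 = 23/2, σ_2 = 0.

11.5000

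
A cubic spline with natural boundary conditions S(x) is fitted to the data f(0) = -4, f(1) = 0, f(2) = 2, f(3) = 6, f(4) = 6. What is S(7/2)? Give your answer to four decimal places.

With m_i denoting the second derivative at x_i, h_i = 1, 1, 1, 1, and Δ_i = (y_(i+1) − y_i)/h_i = 4, 2, 4, 0:
  1·m_0 + 4·m_1 + 1·m_2 = 6(Δ_1 - Δ_0) = -12
  1·m_1 + 4·m_2 + 1·m_3 = 6(Δ_2 - Δ_1) = 12
  1·m_2 + 4·m_3 + 1·m_4 = 6(Δ_3 - Δ_2) = -24
Natural end conditions: m_0 = m_4 = 0.
Hence m_0 = 0, m_1 = -9/2, m_2 = 6, m_3 = -15/2, m_4 = 0.
On [3, 4], S(x) = 6 + 5/2·(x - 3) - 15/4·(x - 3)² + 5/4·(x - 3)³.
With (x - 3) = 1/2: S(7/2) = 207/32.

6.4688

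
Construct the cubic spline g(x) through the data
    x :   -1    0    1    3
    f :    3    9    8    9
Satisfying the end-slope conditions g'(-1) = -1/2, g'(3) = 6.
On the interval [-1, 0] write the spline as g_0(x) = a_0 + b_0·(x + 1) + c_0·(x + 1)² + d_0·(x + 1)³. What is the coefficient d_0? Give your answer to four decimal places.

Let M_i = g''(x_i). Step sizes h_i = 1, 1, 2; slopes of the chords Δ_i = (y_(i+1) - y_i)/h_i = 6, -1, 1/2.
  1·M_0 + 4·M_1 + 1·M_2 = 6(Δ_1 - Δ_0) = -42
  1·M_1 + 6·M_2 + 2·M_3 = 6(Δ_2 - Δ_1) = 9
Clamped end conditions give two more equations: 2h_0·M_0 + h_0·M_1 = 6(Δ_0 - g'(-1)) = 39 and h_2·M_2 + 2h_2·M_3 = 6(g'(3) - Δ_2) = 33.
Forward elimination and back-substitution give M_0 = 629/22, M_1 = -200/11, M_2 = 47/22, M_3 = 79/11.
On [-1, 0], with g_0(x) = a_0 + b_0·(x + 1) + c_0·(x + 1)² + d_0·(x + 1)³: c_0 = M_0/2 = 629/44, d_0 = (M_1 - M_0)/(6h_0) = -343/44, b_0 = Δ_0 - h_0(2M_0 + M_1)/6 = -1/2.

-7.7955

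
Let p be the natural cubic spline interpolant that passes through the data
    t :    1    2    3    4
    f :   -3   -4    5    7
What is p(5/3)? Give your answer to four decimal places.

Write m_i for p''(x_i). With h_i = 1, 1, 1 and divided differences Δ_i = -1, 9, 2, the continuity of p' gives the tridiagonal system
  1·m_0 + 4·m_1 + 1·m_2 = 6(Δ_1 - Δ_0) = 60
  1·m_1 + 4·m_2 + 1·m_3 = 6(Δ_2 - Δ_1) = -42
Natural end conditions: m_0 = m_3 = 0.
Hence m_0 = 0, m_1 = 94/5, m_2 = -76/5, m_3 = 0.
On [1, 2], p(t) = -3 - 62/15·(t - 1) + 0·(t - 1)² + 47/15·(t - 1)³.
With (t - 1) = 2/3: p(5/3) = -391/81.

-4.8272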